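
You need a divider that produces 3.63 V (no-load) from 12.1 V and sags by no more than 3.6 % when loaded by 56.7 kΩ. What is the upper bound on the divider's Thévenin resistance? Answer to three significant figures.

R_th ≤ 2.12 kΩ

Loading drop = R_th/(R_th + R_L) ≤ 0.0360, so R_th ≤ R_L · ε/(1−ε) = 56.7 kΩ × 0.0360/0.9640 = 2.12 kΩ.
(Any R1, R2 with R2/(R1+R2) = 0.300 and R1‖R2 ≤ 2.12 kΩ will meet the spec.)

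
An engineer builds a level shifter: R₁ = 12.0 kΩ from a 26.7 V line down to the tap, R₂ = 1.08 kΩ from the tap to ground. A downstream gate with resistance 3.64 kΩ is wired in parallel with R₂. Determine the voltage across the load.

V_out ≈ 1.73 V

The load sits in parallel with R₂: R₂‖R_L = (1.08 × 3.64) / (1.08 + 3.64) = 0.8329 kΩ.
V_out = 26.7 × 0.8329 / (12.0 + 0.8329) = 26.7 × 0.8329/12.83 = 1.73 V.
(Unloaded it would have been 2.20 V.)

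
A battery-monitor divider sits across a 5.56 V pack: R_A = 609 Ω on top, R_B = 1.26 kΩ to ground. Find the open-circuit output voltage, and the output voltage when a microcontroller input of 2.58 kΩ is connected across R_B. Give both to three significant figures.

Open-circuit: V = 5.56 × 1260/(609 + 1260) = 3.75 V.
With the load, R_B becomes R_B‖R_L = 846.6 Ω, so V = 5.56 × 846.6/1456 = 3.23 V.

Unloaded: 3.75 V; loaded: 3.23 V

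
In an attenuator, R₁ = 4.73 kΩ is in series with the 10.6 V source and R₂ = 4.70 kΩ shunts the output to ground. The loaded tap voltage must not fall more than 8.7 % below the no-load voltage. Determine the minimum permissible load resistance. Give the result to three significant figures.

R_L(min) ≈ 24.7 kΩ

Output resistance R_th = R₁‖R₂ = (4.73 × 4.70)/9.430 = 2.357 kΩ.
The fractional drop is R_th/(R_th + R_L); requiring this ≤ 0.0870 gives R_L ≥ R_th(1/0.0870 − 1) = 2.357 × 10.49 = 24.7 kΩ.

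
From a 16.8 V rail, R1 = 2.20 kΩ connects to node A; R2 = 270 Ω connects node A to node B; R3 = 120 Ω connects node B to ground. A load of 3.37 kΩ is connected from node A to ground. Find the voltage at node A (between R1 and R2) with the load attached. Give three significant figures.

Below node A the series string R2+R3 = 390.0 Ω sits in parallel with the 3370 Ω load: 349.5 Ω.
V_A = 16.8 × 349.5/(2200 + 349.5) = 2.30 V.

V ≈ 2.30 V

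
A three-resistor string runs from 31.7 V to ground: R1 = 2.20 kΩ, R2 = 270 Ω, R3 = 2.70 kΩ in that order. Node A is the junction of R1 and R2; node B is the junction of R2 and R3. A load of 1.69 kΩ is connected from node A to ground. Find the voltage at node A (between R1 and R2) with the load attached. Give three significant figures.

Below node A the series string R2+R3 = 2970 Ω sits in parallel with the 1690 Ω load: 1077 Ω.
V_A = 31.7 × 1077/(2200 + 1077) = 10.4 V.

V ≈ 10.4 V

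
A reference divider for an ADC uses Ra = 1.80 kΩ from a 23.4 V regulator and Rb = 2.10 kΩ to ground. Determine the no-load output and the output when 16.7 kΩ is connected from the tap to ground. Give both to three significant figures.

Unloaded: 12.6 V; loaded: 11.9 V

Open-circuit: V = 23.4 × 2.10/(1.80 + 2.10) = 12.6 V.
With the load, Rb becomes Rb‖R_L = 1.865 kΩ, so V = 23.4 × 1.865/3.665 = 11.9 V.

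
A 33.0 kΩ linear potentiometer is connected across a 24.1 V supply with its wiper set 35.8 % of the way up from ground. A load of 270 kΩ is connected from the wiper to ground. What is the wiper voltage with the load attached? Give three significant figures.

V ≈ 8.39 V

The wiper splits the pot into (1−α)R = 21.19 kΩ above and αR = 11.81 kΩ below.
Lower section ‖ load = 11.32 kΩ.
V_wiper = 24.1 × 11.32/(21.19 + 11.32) = 8.39 V.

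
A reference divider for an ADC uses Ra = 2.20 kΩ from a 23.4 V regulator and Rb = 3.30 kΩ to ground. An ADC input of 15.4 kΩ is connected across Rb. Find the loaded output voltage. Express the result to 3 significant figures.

The load sits in parallel with Rb: Rb‖R_L = (3.30 × 15.4) / (3.30 + 15.4) = 2.718 kΩ.
V_out = 23.4 × 2.718 / (2.20 + 2.718) = 23.4 × 2.718/4.918 = 12.9 V.

V_out ≈ 12.9 V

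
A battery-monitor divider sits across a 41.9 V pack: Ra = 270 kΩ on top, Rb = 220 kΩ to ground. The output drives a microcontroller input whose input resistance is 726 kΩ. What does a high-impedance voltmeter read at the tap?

The load sits in parallel with Rb: Rb‖R_L = (220 × 726) / (220 + 726) = 168.8 kΩ.
V_out = 41.9 × 168.8 / (270 + 168.8) = 41.9 × 168.8/438.8 = 16.1 V.
(Unloaded it would have been 18.8 V.)

V_out ≈ 16.1 V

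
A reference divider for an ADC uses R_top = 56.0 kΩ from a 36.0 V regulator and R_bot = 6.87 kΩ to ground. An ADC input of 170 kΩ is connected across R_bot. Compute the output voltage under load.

The load sits in parallel with R_bot: R_bot‖R_L = (6.87 × 170) / (6.87 + 170) = 6.603 kΩ.
V_out = 36.0 × 6.603 / (56.0 + 6.603) = 36.0 × 6.603/62.60 = 3.80 V.
(Unloaded it would have been 3.93 V.)

V_out ≈ 3.80 V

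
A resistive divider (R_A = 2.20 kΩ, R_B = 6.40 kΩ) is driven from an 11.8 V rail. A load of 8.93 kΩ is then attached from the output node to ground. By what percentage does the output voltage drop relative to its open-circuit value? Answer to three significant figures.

15.5 %

Unloaded V = 11.8 × 6.40/8.600 = 8.781 V.
Loaded: R_B‖R_L = 3.728 kΩ, giving V = 11.8 × 3.728/5.928 = 7.421 V.
Drop = (8.781 − 7.421) / 8.781 = 15.5 %.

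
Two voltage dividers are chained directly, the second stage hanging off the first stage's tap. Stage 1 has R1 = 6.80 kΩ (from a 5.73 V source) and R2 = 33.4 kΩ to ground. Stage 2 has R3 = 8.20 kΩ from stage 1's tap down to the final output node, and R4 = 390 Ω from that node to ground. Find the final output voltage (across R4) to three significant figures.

V_out ≈ 0.130 V

Stage 2 presents R3+R4 = 8590 Ω as a load on stage 1's tap.
Stage 1's lower leg becomes R2‖(R3+R4) = 6833 Ω, so V_mid = 5.73 × 6833/13630 = 2.872 V.
Stage 2 is itself unloaded: V_out = V_mid × R4/(R3+R4) = 2.872 × 390/8590 = 0.130 V.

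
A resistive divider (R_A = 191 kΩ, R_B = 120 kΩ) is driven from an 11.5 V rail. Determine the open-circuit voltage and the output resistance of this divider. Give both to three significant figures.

V_th is the open-circuit tap voltage: 11.5 × 120/(191 + 120) = 4.44 V.
With the supply zeroed, R_A and R_B appear in parallel from the tap: R_th = R_A‖R_B = (191 × 120)/311.0 = 73.7 kΩ.

V_th = 4.44 V, R_th = 73.7 kΩ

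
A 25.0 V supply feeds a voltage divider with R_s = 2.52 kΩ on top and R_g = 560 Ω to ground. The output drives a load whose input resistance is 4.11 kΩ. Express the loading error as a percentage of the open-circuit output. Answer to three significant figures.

10.0 %

The divider's output (Thévenin) resistance is R_s‖R_g = 458.2 Ω.
Fractional drop under load = R_th/(R_th + R_L) = 458.2 / (458.2 + 4110) = 0.1003.
So the output falls by 10.0 %.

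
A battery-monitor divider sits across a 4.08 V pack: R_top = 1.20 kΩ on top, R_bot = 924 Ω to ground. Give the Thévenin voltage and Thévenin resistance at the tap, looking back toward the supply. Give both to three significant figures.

V_th = 1.77 V, R_th = 522 Ω

V_th is the open-circuit tap voltage: 4.08 × 924/(1200 + 924) = 1.77 V.
With the supply zeroed, R_top and R_bot appear in parallel from the tap: R_th = R_top‖R_bot = (1200 × 924)/2124 = 522 Ω.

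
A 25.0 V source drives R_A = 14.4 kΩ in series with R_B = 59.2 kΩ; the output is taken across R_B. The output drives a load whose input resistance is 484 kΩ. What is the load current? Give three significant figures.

R_B‖R_L = 52.75 kΩ; V_out = 25.0 × 52.75/67.15 = 19.64 V.
I_L = V_out / R_L = 19.64 / 484 kΩ = 0.0406 mA.

I_L ≈ 0.0406 mA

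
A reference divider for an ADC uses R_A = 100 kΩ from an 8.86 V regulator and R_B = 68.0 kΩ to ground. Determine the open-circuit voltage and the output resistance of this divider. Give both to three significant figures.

V_th is the open-circuit tap voltage: 8.86 × 68.0/(100 + 68.0) = 3.59 V.
With the supply zeroed, R_A and R_B appear in parallel from the tap: R_th = R_A‖R_B = (100 × 68.0)/168.0 = 40.5 kΩ.

V_th = 3.59 V, R_th = 40.5 kΩ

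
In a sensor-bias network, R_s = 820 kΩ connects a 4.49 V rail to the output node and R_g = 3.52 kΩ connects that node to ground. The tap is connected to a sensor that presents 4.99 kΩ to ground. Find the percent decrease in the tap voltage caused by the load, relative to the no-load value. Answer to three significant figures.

Unloaded V = 4.49 × 3.52/823.5 = 0.01919 V.
Loaded: R_g‖R_L = 2.064 kΩ, giving V = 4.49 × 2.064/822.1 = 0.01127 V.
Drop = (0.01919 − 0.01127) / 0.01919 = 41.3 %.

41.3 %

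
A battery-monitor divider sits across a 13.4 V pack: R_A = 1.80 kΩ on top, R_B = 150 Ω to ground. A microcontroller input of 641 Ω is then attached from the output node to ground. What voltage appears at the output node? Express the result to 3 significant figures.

V_out ≈ 0.848 V

The load sits in parallel with R_B: R_B‖R_L = (150 × 641) / (150 + 641) = 121.6 Ω.
V_out = 13.4 × 121.6 / (1800 + 121.6) = 13.4 × 121.6/1922 = 0.848 V.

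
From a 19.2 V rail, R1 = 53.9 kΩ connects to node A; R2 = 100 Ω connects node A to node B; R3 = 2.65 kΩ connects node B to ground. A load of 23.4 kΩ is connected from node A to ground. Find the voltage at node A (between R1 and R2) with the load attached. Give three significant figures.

Below node A the series string R2+R3 = 2750 Ω sits in parallel with the 23400 Ω load: 2461 Ω.
V_A = 19.2 × 2461/(53900 + 2461) = 0.838 V.

V ≈ 0.838 V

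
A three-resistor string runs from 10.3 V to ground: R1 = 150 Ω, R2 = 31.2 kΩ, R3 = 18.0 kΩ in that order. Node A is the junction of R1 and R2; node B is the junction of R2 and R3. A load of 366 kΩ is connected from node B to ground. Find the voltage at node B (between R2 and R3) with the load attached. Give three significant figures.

V ≈ 3.64 V

At node B, R3 is in parallel with the load: R3‖R_L = 17160 Ω.
Below node A the resistance is R2 + (R3‖R_L) = 48360 Ω, so V_A = 10.3 × 48360/48510 = 10.27 V.
Then V_B = V_A × (R3‖R_L)/(R2 + R3‖R_L) = 10.27 × 17160/48360 = 3.64 V.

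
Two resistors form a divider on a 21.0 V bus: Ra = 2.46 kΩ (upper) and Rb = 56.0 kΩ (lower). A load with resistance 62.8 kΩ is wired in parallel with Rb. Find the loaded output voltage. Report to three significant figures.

The load sits in parallel with Rb: Rb‖R_L = (56.0 × 62.8) / (56.0 + 62.8) = 29.60 kΩ.
V_out = 21.0 × 29.60 / (2.46 + 29.60) = 21.0 × 29.60/32.06 = 19.4 V.

V_out ≈ 19.4 V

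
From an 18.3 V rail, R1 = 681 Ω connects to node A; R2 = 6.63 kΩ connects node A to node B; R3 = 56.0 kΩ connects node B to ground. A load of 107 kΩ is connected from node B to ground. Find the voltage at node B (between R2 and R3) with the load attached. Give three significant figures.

At node B, R3 is in parallel with the load: R3‖R_L = 36760 Ω.
Below node A the resistance is R2 + (R3‖R_L) = 43390 Ω, so V_A = 18.3 × 43390/44070 = 18.02 V.
Then V_B = V_A × (R3‖R_L)/(R2 + R3‖R_L) = 18.02 × 36760/43390 = 15.3 V.

V ≈ 15.3 V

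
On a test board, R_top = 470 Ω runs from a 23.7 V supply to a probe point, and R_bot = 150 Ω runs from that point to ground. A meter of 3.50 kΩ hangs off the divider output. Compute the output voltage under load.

V_out ≈ 5.55 V

The load sits in parallel with R_bot: R_bot‖R_L = (150 × 3500) / (150 + 3500) = 143.8 Ω.
V_out = 23.7 × 143.8 / (470 + 143.8) = 23.7 × 143.8/613.8 = 5.55 V.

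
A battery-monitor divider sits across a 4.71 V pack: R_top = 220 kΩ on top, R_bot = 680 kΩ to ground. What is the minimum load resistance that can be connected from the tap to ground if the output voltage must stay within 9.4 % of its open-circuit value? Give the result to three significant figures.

R_L(min) ≈ 1.60 MΩ

Output resistance R_th = R_top‖R_bot = (220 × 680)/900.0 = 166.2 kΩ.
The fractional drop is R_th/(R_th + R_L); requiring this ≤ 0.0940 gives R_L ≥ R_th(1/0.0940 − 1) = 166.2 × 9.638 = 1.60 MΩ.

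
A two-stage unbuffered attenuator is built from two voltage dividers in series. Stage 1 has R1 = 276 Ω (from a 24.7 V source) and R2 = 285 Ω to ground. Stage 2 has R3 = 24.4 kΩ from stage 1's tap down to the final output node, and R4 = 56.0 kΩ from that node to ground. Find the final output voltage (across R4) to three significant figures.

Stage 2 presents R3+R4 = 80400 Ω as a load on stage 1's tap.
Stage 1's lower leg becomes R2‖(R3+R4) = 284.0 Ω, so V_mid = 24.7 × 284.0/560.0 = 12.53 V.
Stage 2 is itself unloaded: V_out = V_mid × R4/(R3+R4) = 12.53 × 56000/80400 = 8.72 V.

V_out ≈ 8.72 V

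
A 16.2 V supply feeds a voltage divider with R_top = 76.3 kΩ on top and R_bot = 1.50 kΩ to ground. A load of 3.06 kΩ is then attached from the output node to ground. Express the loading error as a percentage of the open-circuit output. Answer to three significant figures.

32.5 %

The divider's output (Thévenin) resistance is R_top‖R_bot = 1.471 kΩ.
Fractional drop under load = R_th/(R_th + R_L) = 1.471 / (1.471 + 3.06) = 0.3247.
So the output falls by 32.5 %.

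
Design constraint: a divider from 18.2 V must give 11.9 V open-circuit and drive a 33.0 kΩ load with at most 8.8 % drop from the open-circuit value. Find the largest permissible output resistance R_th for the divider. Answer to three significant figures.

Loading drop = R_th/(R_th + R_L) ≤ 0.0880, so R_th ≤ R_L · ε/(1−ε) = 33.0 kΩ × 0.0880/0.9120 = 3.18 kΩ.
(Any R1, R2 with R2/(R1+R2) = 0.654 and R1‖R2 ≤ 3.18 kΩ will meet the spec.)

R_th ≤ 3.18 kΩ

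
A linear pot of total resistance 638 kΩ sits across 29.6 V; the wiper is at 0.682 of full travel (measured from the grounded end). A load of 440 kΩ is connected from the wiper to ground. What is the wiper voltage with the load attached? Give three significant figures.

The wiper splits the pot into (1−α)R = 202.9 kΩ above and αR = 435.1 kΩ below.
Lower section ‖ load = 218.8 kΩ.
V_wiper = 29.6 × 218.8/(202.9 + 218.8) = 15.4 V.

V ≈ 15.4 V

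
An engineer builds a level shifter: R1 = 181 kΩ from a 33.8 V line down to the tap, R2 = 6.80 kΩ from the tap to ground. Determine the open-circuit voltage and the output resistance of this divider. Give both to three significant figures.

V_th = 1.22 V, R_th = 6.55 kΩ

V_th is the open-circuit tap voltage: 33.8 × 6.80/(181 + 6.80) = 1.22 V.
With the supply zeroed, R1 and R2 appear in parallel from the tap: R_th = R1‖R2 = (181 × 6.80)/187.8 = 6.55 kΩ.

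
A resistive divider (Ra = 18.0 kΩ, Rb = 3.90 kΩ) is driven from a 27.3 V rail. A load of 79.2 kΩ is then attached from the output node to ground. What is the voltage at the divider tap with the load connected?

V_out ≈ 4.67 V

The load sits in parallel with Rb: Rb‖R_L = (3.90 × 79.2) / (3.90 + 79.2) = 3.717 kΩ.
V_out = 27.3 × 3.717 / (18.0 + 3.717) = 27.3 × 3.717/21.72 = 4.67 V.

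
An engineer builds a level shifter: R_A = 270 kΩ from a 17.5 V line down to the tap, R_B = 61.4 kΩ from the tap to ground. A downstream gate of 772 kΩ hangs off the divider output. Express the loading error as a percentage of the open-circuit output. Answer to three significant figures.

6.09 %

The divider's output (Thévenin) resistance is R_A‖R_B = 50.02 kΩ.
Fractional drop under load = R_th/(R_th + R_L) = 50.02 / (50.02 + 772) = 0.06085.
So the output falls by 6.09 %.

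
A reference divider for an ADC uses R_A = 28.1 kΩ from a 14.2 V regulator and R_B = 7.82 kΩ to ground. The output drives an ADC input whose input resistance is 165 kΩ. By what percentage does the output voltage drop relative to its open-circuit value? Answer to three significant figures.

The divider's output (Thévenin) resistance is R_A‖R_B = 6.118 kΩ.
Fractional drop under load = R_th/(R_th + R_L) = 6.118 / (6.118 + 165) = 0.03575.
So the output falls by 3.58 %.

3.58 %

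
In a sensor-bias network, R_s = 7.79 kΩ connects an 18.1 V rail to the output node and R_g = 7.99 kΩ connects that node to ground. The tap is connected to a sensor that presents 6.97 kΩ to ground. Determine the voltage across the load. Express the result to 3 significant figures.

V_out ≈ 5.85 V

The load sits in parallel with R_g: R_g‖R_L = (7.99 × 6.97) / (7.99 + 6.97) = 3.723 kΩ.
V_out = 18.1 × 3.723 / (7.79 + 3.723) = 18.1 × 3.723/11.51 = 5.85 V.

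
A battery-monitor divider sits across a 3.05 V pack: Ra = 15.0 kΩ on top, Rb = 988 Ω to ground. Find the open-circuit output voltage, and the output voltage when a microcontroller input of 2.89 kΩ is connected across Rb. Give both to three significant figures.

Open-circuit: V = 3.05 × 988/(15000 + 988) = 0.188 V.
With the load, Rb becomes Rb‖R_L = 736.3 Ω, so V = 3.05 × 736.3/15740 = 0.143 V.

Unloaded: 0.188 V; loaded: 0.143 V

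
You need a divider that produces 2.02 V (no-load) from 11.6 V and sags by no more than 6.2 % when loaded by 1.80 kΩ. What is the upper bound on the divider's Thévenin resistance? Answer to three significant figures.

Loading drop = R_th/(R_th + R_L) ≤ 0.0620, so R_th ≤ R_L · ε/(1−ε) = 1.80 kΩ × 0.0620/0.9380 = 119 Ω.

R_th ≤ 119 Ω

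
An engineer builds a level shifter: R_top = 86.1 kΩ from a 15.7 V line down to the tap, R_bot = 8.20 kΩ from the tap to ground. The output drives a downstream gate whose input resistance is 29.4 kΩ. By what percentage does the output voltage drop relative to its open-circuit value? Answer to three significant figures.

The divider's output (Thévenin) resistance is R_top‖R_bot = 7.487 kΩ.
Fractional drop under load = R_th/(R_th + R_L) = 7.487 / (7.487 + 29.4) = 0.2030.
So the output falls by 20.3 %.

20.3 %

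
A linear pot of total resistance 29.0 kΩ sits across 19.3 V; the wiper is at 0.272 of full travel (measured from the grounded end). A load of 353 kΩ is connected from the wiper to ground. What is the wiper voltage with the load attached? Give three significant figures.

The wiper splits the pot into (1−α)R = 21.11 kΩ above and αR = 7.888 kΩ below.
Lower section ‖ load = 7.716 kΩ.
V_wiper = 19.3 × 7.716/(21.11 + 7.716) = 5.17 V.

V ≈ 5.17 V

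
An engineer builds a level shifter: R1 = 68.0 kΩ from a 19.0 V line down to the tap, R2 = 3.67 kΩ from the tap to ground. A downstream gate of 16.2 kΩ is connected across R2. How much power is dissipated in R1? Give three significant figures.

P ≈ 4.87 mW

Total resistance from the source is R1 + (R2‖R_L) = 70.99 kΩ, so I = 19.0/70.99 kΩ = 0.2676 mA.
P = I²·R1 = (0.2676 mA)² × 68.0 kΩ = 4.87 mW.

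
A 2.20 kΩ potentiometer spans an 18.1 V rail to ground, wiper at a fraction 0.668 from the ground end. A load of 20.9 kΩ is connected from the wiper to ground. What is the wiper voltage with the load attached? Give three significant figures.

V ≈ 11.8 V

The wiper splits the pot into (1−α)R = 730.4 Ω above and αR = 1470 Ω below.
Lower section ‖ load = 1373 Ω.
V_wiper = 18.1 × 1373/(730.4 + 1373) = 11.8 V.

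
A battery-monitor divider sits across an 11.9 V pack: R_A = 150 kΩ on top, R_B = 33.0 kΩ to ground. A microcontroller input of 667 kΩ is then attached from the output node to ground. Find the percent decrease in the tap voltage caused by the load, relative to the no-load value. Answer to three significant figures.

The divider's output (Thévenin) resistance is R_A‖R_B = 27.05 kΩ.
Fractional drop under load = R_th/(R_th + R_L) = 27.05 / (27.05 + 667) = 0.03897.
So the output falls by 3.90 %.

3.90 %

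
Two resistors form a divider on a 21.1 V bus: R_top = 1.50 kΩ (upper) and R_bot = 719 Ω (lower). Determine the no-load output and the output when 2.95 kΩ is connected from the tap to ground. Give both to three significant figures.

Unloaded: 6.84 V; loaded: 5.87 V

Open-circuit: V = 21.1 × 719/(1500 + 719) = 6.84 V.
With the load, R_bot becomes R_bot‖R_L = 578.1 Ω, so V = 21.1 × 578.1/2078 = 5.87 V.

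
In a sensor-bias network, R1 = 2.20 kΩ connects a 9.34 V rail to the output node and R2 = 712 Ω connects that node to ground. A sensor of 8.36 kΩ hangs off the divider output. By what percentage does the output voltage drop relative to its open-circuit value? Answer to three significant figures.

6.05 %

The divider's output (Thévenin) resistance is R1‖R2 = 537.9 Ω.
Fractional drop under load = R_th/(R_th + R_L) = 537.9 / (537.9 + 8360) = 0.06045.
So the output falls by 6.05 %.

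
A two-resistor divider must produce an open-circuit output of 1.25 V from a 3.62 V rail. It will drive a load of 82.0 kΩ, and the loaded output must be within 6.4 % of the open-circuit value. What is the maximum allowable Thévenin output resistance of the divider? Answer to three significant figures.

Loading drop = R_th/(R_th + R_L) ≤ 0.0640, so R_th ≤ R_L · ε/(1−ε) = 82.0 kΩ × 0.0640/0.9360 = 5.61 kΩ.

R_th ≤ 5.61 kΩ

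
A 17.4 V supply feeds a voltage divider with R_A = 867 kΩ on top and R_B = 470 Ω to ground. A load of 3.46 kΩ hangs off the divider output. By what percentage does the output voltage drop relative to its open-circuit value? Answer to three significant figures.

Unloaded V = 17.4 × 470/867500 = 0.0094274 V.
Loaded: R_B‖R_L = 413.8 Ω, giving V = 17.4 × 413.8/867400 = 0.0083005 V.
Drop = (0.0094274 − 0.0083005) / 0.0094274 = 12.0 %.

12.0 %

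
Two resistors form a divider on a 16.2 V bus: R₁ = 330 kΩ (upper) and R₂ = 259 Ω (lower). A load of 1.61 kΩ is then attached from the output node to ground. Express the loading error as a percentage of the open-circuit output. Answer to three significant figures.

Unloaded V = 16.2 × 259/330300 = 0.012705 V.
Loaded: R₂‖R_L = 223.1 Ω, giving V = 16.2 × 223.1/330200 = 0.010945 V.
Drop = (0.012705 − 0.010945) / 0.012705 = 13.8 %.

13.8 %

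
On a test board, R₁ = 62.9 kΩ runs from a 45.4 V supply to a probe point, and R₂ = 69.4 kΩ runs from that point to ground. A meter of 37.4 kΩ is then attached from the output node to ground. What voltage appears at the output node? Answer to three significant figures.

V_out ≈ 12.7 V

The load sits in parallel with R₂: R₂‖R_L = (69.4 × 37.4) / (69.4 + 37.4) = 24.30 kΩ.
V_out = 45.4 × 24.30 / (62.9 + 24.30) = 45.4 × 24.30/87.20 = 12.7 V.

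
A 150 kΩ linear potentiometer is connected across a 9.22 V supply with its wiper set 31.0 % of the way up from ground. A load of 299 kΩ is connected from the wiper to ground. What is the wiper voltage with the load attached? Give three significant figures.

The wiper splits the pot into (1−α)R = 103.5 kΩ above and αR = 46.50 kΩ below.
Lower section ‖ load = 40.24 kΩ.
V_wiper = 9.22 × 40.24/(103.5 + 40.24) = 2.58 V.

V ≈ 2.58 V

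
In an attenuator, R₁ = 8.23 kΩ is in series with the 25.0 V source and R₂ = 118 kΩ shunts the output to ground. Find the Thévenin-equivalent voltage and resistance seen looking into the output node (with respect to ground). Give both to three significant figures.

V_th = 23.4 V, R_th = 7.69 kΩ

V_th is the open-circuit tap voltage: 25.0 × 118/(8.23 + 118) = 23.4 V.
With the supply zeroed, R₁ and R₂ appear in parallel from the tap: R_th = R₁‖R₂ = (8.23 × 118)/126.2 = 7.69 kΩ.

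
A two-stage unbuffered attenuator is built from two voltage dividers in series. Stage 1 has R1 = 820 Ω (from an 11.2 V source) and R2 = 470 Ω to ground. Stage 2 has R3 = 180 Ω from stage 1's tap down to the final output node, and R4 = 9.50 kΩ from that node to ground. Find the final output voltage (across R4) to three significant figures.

Stage 2 presents R3+R4 = 9680 Ω as a load on stage 1's tap.
Stage 1's lower leg becomes R2‖(R3+R4) = 448.2 Ω, so V_mid = 11.2 × 448.2/1268 = 3.958 V.
Stage 2 is itself unloaded: V_out = V_mid × R4/(R3+R4) = 3.958 × 9500/9680 = 3.88 V.

V_out ≈ 3.88 V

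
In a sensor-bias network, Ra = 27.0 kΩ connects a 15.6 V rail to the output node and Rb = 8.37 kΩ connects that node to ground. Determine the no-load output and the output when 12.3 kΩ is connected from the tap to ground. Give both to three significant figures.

Open-circuit: V = 15.6 × 8.37/(27.0 + 8.37) = 3.69 V.
With the load, Rb becomes Rb‖R_L = 4.981 kΩ, so V = 15.6 × 4.981/31.98 = 2.43 V.

Unloaded: 3.69 V; loaded: 2.43 V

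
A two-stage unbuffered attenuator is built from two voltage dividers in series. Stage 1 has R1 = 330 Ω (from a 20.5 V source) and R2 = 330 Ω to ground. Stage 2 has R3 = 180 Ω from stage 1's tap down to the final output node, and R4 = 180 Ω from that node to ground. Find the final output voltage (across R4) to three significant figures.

Stage 2 presents R3+R4 = 360.0 Ω as a load on stage 1's tap.
Stage 1's lower leg becomes R2‖(R3+R4) = 172.2 Ω, so V_mid = 20.5 × 172.2/502.2 = 7.029 V.
Stage 2 is itself unloaded: V_out = V_mid × R4/(R3+R4) = 7.029 × 180/360.0 = 3.51 V.

V_out ≈ 3.51 V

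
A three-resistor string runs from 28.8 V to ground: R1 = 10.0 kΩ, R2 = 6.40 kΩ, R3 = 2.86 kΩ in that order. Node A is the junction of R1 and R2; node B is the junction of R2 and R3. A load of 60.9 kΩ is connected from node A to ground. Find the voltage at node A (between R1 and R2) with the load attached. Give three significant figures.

V ≈ 12.8 V

Below node A the series string R2+R3 = 9.260 kΩ sits in parallel with the 60.9 kΩ load: 8.038 kΩ.
V_A = 28.8 × 8.038/(10.0 + 8.038) = 12.8 V.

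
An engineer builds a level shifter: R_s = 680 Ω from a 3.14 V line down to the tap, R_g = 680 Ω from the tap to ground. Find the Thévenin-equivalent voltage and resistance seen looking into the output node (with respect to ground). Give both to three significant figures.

V_th = 1.57 V, R_th = 340 Ω

V_th is the open-circuit tap voltage: 3.14 × 680/(680 + 680) = 1.57 V.
With the supply zeroed, R_s and R_g appear in parallel from the tap: R_th = R_s‖R_g = (680 × 680)/1360 = 340 Ω.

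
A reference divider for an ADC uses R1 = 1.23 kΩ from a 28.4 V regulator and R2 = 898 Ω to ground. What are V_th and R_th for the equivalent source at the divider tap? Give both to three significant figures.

V_th = 12.0 V, R_th = 519 Ω

V_th is the open-circuit tap voltage: 28.4 × 898/(1230 + 898) = 12.0 V.
With the supply zeroed, R1 and R2 appear in parallel from the tap: R_th = R1‖R2 = (1230 × 898)/2128 = 519 Ω.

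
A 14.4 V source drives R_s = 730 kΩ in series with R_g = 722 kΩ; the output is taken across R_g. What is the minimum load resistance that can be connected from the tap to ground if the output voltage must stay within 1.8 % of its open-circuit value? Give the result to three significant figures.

R_L(min) ≈ 19.8 MΩ

Output resistance R_th = R_s‖R_g = (730 × 722)/1452 = 363.0 kΩ.
The fractional drop is R_th/(R_th + R_L); requiring this ≤ 0.0180 gives R_L ≥ R_th(1/0.0180 − 1) = 363.0 × 54.56 = 19.8 MΩ.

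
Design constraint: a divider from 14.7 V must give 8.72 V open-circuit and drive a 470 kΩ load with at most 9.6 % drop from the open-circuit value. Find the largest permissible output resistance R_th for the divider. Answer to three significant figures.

Loading drop = R_th/(R_th + R_L) ≤ 0.0960, so R_th ≤ R_L · ε/(1−ε) = 470 kΩ × 0.0960/0.9040 = 49.9 kΩ.

R_th ≤ 49.9 kΩ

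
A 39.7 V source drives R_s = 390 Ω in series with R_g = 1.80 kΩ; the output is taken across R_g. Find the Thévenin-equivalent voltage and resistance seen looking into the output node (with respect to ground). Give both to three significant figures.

V_th is the open-circuit tap voltage: 39.7 × 1800/(390 + 1800) = 32.6 V.
With the supply zeroed, R_s and R_g appear in parallel from the tap: R_th = R_s‖R_g = (390 × 1800)/2190 = 321 Ω.

V_th = 32.6 V, R_th = 321 Ω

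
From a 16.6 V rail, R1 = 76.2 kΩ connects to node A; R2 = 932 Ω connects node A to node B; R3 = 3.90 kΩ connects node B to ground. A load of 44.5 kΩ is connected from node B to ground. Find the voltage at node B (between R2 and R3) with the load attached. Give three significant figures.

At node B, R3 is in parallel with the load: R3‖R_L = 3586 Ω.
Below node A the resistance is R2 + (R3‖R_L) = 4518 Ω, so V_A = 16.6 × 4518/80720 = 0.9291 V.
Then V_B = V_A × (R3‖R_L)/(R2 + R3‖R_L) = 0.9291 × 3586/4518 = 0.737 V.

V ≈ 0.737 V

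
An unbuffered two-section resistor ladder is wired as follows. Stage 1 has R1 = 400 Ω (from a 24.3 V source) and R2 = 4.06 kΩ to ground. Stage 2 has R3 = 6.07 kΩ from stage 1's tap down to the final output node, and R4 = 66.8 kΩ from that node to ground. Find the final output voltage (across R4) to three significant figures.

V_out ≈ 20.2 V

Stage 2 presents R3+R4 = 72870 Ω as a load on stage 1's tap.
Stage 1's lower leg becomes R2‖(R3+R4) = 3846 Ω, so V_mid = 24.3 × 3846/4246 = 22.01 V.
Stage 2 is itself unloaded: V_out = V_mid × R4/(R3+R4) = 22.01 × 66800/72870 = 20.2 V.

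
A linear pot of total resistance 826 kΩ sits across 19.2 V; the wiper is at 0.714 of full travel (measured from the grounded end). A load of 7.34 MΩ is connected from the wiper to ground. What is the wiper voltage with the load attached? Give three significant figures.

V ≈ 13.4 V

The wiper splits the pot into (1−α)R = 236.2 kΩ above and αR = 589.8 kΩ below.
Lower section ‖ load = 545.9 kΩ.
V_wiper = 19.2 × 545.9/(236.2 + 545.9) = 13.4 V.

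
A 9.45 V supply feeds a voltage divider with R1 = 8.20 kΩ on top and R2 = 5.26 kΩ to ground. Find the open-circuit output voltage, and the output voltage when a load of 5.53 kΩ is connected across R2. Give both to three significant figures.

Open-circuit: V = 9.45 × 5.26/(8.20 + 5.26) = 3.69 V.
With the load, R2 becomes R2‖R_L = 2.696 kΩ, so V = 9.45 × 2.696/10.90 = 2.34 V.

Unloaded: 3.69 V; loaded: 2.34 V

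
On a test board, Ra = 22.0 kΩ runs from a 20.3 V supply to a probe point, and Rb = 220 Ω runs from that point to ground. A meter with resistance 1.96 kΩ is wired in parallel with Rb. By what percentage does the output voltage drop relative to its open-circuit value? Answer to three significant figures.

10.0 %

Unloaded V = 20.3 × 220/22220 = 0.20099 V.
Loaded: Rb‖R_L = 197.8 Ω, giving V = 20.3 × 197.8/22200 = 0.18089 V.
Drop = (0.20099 − 0.18089) / 0.20099 = 10.0 %.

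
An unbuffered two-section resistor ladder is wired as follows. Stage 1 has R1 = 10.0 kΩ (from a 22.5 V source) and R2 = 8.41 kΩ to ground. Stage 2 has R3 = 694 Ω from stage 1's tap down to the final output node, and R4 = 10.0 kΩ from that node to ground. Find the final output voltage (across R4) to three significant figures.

V_out ≈ 6.73 V

Stage 2 presents R3+R4 = 10690 Ω as a load on stage 1's tap.
Stage 1's lower leg becomes R2‖(R3+R4) = 4708 Ω, so V_mid = 22.5 × 4708/14710 = 7.202 V.
Stage 2 is itself unloaded: V_out = V_mid × R4/(R3+R4) = 7.202 × 10000/10690 = 6.73 V.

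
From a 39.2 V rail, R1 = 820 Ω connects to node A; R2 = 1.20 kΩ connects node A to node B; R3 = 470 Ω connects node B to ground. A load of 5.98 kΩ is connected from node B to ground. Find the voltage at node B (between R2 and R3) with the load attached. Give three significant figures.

At node B, R3 is in parallel with the load: R3‖R_L = 435.8 Ω.
Below node A the resistance is R2 + (R3‖R_L) = 1636 Ω, so V_A = 39.2 × 1636/2456 = 26.11 V.
Then V_B = V_A × (R3‖R_L)/(R2 + R3‖R_L) = 26.11 × 435.8/1636 = 6.96 V.

V ≈ 6.96 V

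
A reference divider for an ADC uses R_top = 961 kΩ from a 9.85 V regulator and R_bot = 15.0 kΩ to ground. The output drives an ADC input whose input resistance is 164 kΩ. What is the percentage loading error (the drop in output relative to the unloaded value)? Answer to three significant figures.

8.26 %

Unloaded V = 9.85 × 15.0/976.0 = 0.15138 V.
Loaded: R_bot‖R_L = 13.74 kΩ, giving V = 9.85 × 13.74/974.7 = 0.13888 V.
Drop = (0.15138 − 0.13888) / 0.15138 = 8.26 %.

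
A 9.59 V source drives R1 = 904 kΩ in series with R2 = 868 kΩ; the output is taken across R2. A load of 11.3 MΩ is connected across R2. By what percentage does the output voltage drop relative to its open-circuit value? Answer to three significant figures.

3.77 %

The divider's output (Thévenin) resistance is R1‖R2 = 442.8 kΩ.
Fractional drop under load = R_th/(R_th + R_L) = 442.8 / (442.8 + 11300) = 0.03771.
So the output falls by 3.77 %.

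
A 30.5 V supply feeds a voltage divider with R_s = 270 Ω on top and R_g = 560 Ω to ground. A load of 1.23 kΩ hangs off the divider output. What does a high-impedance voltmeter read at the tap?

The load sits in parallel with R_g: R_g‖R_L = (560 × 1230) / (560 + 1230) = 384.8 Ω.
V_out = 30.5 × 384.8 / (270 + 384.8) = 30.5 × 384.8/654.8 = 17.9 V.

V_out ≈ 17.9 V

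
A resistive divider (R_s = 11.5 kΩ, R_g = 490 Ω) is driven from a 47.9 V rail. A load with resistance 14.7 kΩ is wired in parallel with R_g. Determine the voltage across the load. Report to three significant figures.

V_out ≈ 1.90 V

The load sits in parallel with R_g: R_g‖R_L = (490 × 14700) / (490 + 14700) = 474.2 Ω.
V_out = 47.9 × 474.2 / (11500 + 474.2) = 47.9 × 474.2/11970 = 1.90 V.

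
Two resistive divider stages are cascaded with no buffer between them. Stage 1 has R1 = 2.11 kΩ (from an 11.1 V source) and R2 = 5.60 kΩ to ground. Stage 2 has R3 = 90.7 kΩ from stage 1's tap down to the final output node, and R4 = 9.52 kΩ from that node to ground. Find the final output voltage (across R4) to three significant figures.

Stage 2 presents R3+R4 = 100.2 kΩ as a load on stage 1's tap.
Stage 1's lower leg becomes R2‖(R3+R4) = 5.304 kΩ, so V_mid = 11.1 × 5.304/7.414 = 7.941 V.
Stage 2 is itself unloaded: V_out = V_mid × R4/(R3+R4) = 7.941 × 9.52/100.2 = 0.754 V.

V_out ≈ 0.754 V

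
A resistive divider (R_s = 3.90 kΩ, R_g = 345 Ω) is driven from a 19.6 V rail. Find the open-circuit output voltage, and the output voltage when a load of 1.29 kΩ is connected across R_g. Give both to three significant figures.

Open-circuit: V = 19.6 × 345/(3900 + 345) = 1.59 V.
With the load, R_g becomes R_g‖R_L = 272.2 Ω, so V = 19.6 × 272.2/4172 = 1.28 V.

Unloaded: 1.59 V; loaded: 1.28 V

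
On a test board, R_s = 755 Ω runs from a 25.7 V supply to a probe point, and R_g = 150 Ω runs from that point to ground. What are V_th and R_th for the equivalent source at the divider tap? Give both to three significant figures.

V_th = 4.26 V, R_th = 125 Ω

V_th is the open-circuit tap voltage: 25.7 × 150/(755 + 150) = 4.26 V.
With the supply zeroed, R_s and R_g appear in parallel from the tap: R_th = R_s‖R_g = (755 × 150)/905.0 = 125 Ω.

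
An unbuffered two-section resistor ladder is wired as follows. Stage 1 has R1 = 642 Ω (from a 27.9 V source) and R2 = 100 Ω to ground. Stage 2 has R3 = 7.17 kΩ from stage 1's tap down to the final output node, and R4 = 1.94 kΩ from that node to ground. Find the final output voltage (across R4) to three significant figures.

V_out ≈ 0.793 V

Stage 2 presents R3+R4 = 9110 Ω as a load on stage 1's tap.
Stage 1's lower leg becomes R2‖(R3+R4) = 98.91 Ω, so V_mid = 27.9 × 98.91/740.9 = 3.725 V.
Stage 2 is itself unloaded: V_out = V_mid × R4/(R3+R4) = 3.725 × 1940/9110 = 0.793 V.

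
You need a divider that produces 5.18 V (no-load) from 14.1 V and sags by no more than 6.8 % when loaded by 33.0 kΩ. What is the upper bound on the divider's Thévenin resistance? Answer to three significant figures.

Loading drop = R_th/(R_th + R_L) ≤ 0.0680, so R_th ≤ R_L · ε/(1−ε) = 33.0 kΩ × 0.0680/0.9320 = 2.41 kΩ.
(Any R1, R2 with R2/(R1+R2) = 0.367 and R1‖R2 ≤ 2.41 kΩ will meet the spec.)

R_th ≤ 2.41 kΩ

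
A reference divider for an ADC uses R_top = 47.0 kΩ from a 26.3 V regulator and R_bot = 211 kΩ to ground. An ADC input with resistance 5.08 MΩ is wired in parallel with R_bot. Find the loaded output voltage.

The load sits in parallel with R_bot: R_bot‖R_L = (211 × 5080) / (211 + 5080) = 202.6 kΩ.
V_out = 26.3 × 202.6 / (47.0 + 202.6) = 26.3 × 202.6/249.6 = 21.3 V.
(Unloaded it would have been 21.5 V.)

V_out ≈ 21.3 V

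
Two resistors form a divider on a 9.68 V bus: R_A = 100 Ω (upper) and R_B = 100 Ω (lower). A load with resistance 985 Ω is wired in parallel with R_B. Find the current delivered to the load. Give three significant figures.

I_L ≈ 4.68 mA

R_B‖R_L = 90.78 Ω; V_out = 9.68 × 90.78/190.8 = 4.606 V.
I_L = V_out / R_L = 4.606 / 985 Ω = 4.68 mA.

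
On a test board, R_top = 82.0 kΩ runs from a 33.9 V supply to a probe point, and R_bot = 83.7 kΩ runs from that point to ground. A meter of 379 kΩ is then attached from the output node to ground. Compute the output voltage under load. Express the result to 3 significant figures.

The load sits in parallel with R_bot: R_bot‖R_L = (83.7 × 379) / (83.7 + 379) = 68.56 kΩ.
V_out = 33.9 × 68.56 / (82.0 + 68.56) = 33.9 × 68.56/150.6 = 15.4 V.

V_out ≈ 15.4 V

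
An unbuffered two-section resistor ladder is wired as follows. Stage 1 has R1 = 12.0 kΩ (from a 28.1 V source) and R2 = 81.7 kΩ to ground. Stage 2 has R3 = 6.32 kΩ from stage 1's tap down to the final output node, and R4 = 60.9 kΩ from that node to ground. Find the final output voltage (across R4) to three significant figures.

Stage 2 presents R3+R4 = 67.22 kΩ as a load on stage 1's tap.
Stage 1's lower leg becomes R2‖(R3+R4) = 36.88 kΩ, so V_mid = 28.1 × 36.88/48.88 = 21.20 V.
Stage 2 is itself unloaded: V_out = V_mid × R4/(R3+R4) = 21.20 × 60.9/67.22 = 19.2 V.

V_out ≈ 19.2 V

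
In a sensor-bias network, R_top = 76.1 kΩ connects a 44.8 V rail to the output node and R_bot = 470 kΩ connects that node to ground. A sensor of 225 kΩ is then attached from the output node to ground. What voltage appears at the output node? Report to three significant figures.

V_out ≈ 29.9 V

The load sits in parallel with R_bot: R_bot‖R_L = (470 × 225) / (470 + 225) = 152.2 kΩ.
V_out = 44.8 × 152.2 / (76.1 + 152.2) = 44.8 × 152.2/228.3 = 29.9 V.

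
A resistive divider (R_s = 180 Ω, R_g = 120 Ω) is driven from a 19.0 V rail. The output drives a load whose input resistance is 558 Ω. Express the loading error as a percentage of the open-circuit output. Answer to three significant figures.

11.4 %

The divider's output (Thévenin) resistance is R_s‖R_g = 72.00 Ω.
Fractional drop under load = R_th/(R_th + R_L) = 72.00 / (72.00 + 558) = 0.1143.
So the output falls by 11.4 %.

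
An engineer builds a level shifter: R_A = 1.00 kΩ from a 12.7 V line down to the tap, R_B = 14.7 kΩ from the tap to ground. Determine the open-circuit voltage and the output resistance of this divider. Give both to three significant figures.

V_th = 11.9 V, R_th = 936 Ω

V_th is the open-circuit tap voltage: 12.7 × 14.7/(1.00 + 14.7) = 11.9 V.
With the supply zeroed, R_A and R_B appear in parallel from the tap: R_th = R_A‖R_B = (1.00 × 14.7)/15.70 = 936 Ω.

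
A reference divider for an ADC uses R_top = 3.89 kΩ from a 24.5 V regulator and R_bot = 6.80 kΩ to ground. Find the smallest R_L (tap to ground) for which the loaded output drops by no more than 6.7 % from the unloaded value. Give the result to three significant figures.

R_L(min) ≈ 34.5 kΩ

Output resistance R_th = R_top‖R_bot = (3.89 × 6.80)/10.69 = 2.474 kΩ.
The fractional drop is R_th/(R_th + R_L); requiring this ≤ 0.0670 gives R_L ≥ R_th(1/0.0670 − 1) = 2.474 × 13.93 = 34.5 kΩ.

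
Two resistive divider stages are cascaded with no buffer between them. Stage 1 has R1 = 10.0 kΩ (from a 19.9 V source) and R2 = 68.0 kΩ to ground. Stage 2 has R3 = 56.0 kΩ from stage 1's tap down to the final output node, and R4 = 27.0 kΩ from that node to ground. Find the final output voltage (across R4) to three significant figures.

V_out ≈ 5.11 V

Stage 2 presents R3+R4 = 83.00 kΩ as a load on stage 1's tap.
Stage 1's lower leg becomes R2‖(R3+R4) = 37.38 kΩ, so V_mid = 19.9 × 37.38/47.38 = 15.70 V.
Stage 2 is itself unloaded: V_out = V_mid × R4/(R3+R4) = 15.70 × 27.0/83.00 = 5.11 V.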